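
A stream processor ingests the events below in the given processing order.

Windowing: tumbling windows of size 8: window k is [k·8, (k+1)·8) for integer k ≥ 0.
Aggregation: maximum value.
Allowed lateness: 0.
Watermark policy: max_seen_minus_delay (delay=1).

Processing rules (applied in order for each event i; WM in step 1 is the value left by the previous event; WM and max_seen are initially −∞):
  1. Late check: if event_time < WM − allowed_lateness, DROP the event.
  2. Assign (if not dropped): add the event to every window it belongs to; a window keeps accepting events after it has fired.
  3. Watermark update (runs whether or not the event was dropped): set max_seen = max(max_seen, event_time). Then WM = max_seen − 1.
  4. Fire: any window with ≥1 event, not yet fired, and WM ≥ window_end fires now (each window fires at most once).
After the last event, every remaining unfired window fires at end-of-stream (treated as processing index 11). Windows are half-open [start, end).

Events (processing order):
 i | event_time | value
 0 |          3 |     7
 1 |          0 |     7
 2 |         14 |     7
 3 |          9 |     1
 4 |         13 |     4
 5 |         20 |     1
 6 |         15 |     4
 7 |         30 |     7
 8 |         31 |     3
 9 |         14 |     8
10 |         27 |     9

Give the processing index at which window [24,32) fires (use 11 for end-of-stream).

11

i=0 t=3 v=7: → [0,8); WM=2
i=1 t=0 v=7: DROP (t<2-0); WM=2
i=2 t=14 v=7: → [8,16); WM=13; [0,8) fires=7
i=3 t=9 v=1: DROP (t<13-0); WM=13
i=4 t=13 v=4: → [8,16); WM=13
i=5 t=20 v=1: → [16,24); WM=19; [8,16) fires=7
i=6 t=15 v=4: DROP (t<19-0); WM=19
i=7 t=30 v=7: → [24,32); WM=29; [16,24) fires=1
i=8 t=31 v=3: → [24,32); WM=30
i=9 t=14 v=8: DROP (t<30-0); WM=30
i=10 t=27 v=9: DROP (t<30-0); WM=30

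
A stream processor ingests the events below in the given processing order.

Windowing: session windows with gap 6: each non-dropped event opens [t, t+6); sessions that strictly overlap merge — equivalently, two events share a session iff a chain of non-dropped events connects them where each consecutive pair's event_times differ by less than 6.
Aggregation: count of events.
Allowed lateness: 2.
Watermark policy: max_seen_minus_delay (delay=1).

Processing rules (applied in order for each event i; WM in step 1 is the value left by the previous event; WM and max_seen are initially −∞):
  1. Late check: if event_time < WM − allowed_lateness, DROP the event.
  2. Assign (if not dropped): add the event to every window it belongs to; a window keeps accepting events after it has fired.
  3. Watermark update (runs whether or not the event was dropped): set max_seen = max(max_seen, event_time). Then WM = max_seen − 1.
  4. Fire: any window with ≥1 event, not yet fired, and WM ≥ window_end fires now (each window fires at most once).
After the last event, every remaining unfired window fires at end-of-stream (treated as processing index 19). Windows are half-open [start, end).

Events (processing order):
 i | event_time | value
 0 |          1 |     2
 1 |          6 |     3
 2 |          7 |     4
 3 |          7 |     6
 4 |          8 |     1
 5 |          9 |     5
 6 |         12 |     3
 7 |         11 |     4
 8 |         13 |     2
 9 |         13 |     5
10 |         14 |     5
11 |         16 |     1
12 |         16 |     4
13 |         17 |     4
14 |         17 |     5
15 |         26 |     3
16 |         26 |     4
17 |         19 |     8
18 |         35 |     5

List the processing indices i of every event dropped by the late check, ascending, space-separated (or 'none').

i=0 t=1 v=2: → [1,7); WM=0
i=1 t=6 v=3: → [1,12); WM=5
i=2 t=7 v=4: → [1,13); WM=6
i=3 t=7 v=6: → [1,13); WM=6
i=4 t=8 v=1: → [1,14); WM=7
i=5 t=9 v=5: → [1,15); WM=8
i=6 t=12 v=3: → [1,18); WM=11
i=7 t=11 v=4: → [1,18); WM=11
i=8 t=13 v=2: → [1,19); WM=12
i=9 t=13 v=5: → [1,19); WM=12
i=10 t=14 v=5: → [1,20); WM=13
i=11 t=16 v=1: → [1,22); WM=15
i=12 t=16 v=4: → [1,22); WM=15
i=13 t=17 v=4: → [1,23); WM=16
i=14 t=17 v=5: → [1,23); WM=16
i=15 t=26 v=3: → [26,32); WM=25
i=16 t=26 v=4: → [26,32); WM=25
i=17 t=19 v=8: DROP (t<25-2); WM=25
i=18 t=35 v=5: → [35,41); WM=34

17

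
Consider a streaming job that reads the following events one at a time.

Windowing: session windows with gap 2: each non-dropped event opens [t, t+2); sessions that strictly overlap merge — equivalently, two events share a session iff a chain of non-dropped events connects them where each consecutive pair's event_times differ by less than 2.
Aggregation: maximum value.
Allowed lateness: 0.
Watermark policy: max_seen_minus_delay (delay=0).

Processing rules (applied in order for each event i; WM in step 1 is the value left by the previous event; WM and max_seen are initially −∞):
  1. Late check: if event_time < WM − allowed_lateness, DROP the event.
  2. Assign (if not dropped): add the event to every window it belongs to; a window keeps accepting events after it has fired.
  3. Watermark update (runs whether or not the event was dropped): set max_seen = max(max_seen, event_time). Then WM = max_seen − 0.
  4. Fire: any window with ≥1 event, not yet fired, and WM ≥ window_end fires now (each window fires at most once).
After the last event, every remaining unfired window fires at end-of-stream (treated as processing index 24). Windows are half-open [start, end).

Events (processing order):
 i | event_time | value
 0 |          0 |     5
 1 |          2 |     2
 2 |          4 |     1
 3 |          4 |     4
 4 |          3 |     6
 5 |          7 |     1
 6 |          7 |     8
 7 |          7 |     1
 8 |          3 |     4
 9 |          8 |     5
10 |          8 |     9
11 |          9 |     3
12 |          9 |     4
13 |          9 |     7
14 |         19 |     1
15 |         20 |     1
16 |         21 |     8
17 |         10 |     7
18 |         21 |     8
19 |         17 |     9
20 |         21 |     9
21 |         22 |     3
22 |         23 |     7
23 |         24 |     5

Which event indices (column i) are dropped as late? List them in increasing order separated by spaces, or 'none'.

i=0 t=0 v=5: → [0,2); WM=0
i=1 t=2 v=2: → [2,4); WM=2
i=2 t=4 v=1: → [4,6); WM=4
i=3 t=4 v=4: → [4,6); WM=4
i=4 t=3 v=6: DROP (t<4-0); WM=4
i=5 t=7 v=1: → [7,9); WM=7
i=6 t=7 v=8: → [7,9); WM=7
i=7 t=7 v=1: → [7,9); WM=7
i=8 t=3 v=4: DROP (t<7-0); WM=7
i=9 t=8 v=5: → [7,10); WM=8
i=10 t=8 v=9: → [7,10); WM=8
i=11 t=9 v=3: → [7,11); WM=9
i=12 t=9 v=4: → [7,11); WM=9
i=13 t=9 v=7: → [7,11); WM=9
i=14 t=19 v=1: → [19,21); WM=19
i=15 t=20 v=1: → [19,22); WM=20
i=16 t=21 v=8: → [19,23); WM=21
i=17 t=10 v=7: DROP (t<21-0); WM=21
i=18 t=21 v=8: → [19,23); WM=21
i=19 t=17 v=9: DROP (t<21-0); WM=21
i=20 t=21 v=9: → [19,23); WM=21
i=21 t=22 v=3: → [19,24); WM=22
i=22 t=23 v=7: → [19,25); WM=23
i=23 t=24 v=5: → [19,26); WM=24

4 8 17 19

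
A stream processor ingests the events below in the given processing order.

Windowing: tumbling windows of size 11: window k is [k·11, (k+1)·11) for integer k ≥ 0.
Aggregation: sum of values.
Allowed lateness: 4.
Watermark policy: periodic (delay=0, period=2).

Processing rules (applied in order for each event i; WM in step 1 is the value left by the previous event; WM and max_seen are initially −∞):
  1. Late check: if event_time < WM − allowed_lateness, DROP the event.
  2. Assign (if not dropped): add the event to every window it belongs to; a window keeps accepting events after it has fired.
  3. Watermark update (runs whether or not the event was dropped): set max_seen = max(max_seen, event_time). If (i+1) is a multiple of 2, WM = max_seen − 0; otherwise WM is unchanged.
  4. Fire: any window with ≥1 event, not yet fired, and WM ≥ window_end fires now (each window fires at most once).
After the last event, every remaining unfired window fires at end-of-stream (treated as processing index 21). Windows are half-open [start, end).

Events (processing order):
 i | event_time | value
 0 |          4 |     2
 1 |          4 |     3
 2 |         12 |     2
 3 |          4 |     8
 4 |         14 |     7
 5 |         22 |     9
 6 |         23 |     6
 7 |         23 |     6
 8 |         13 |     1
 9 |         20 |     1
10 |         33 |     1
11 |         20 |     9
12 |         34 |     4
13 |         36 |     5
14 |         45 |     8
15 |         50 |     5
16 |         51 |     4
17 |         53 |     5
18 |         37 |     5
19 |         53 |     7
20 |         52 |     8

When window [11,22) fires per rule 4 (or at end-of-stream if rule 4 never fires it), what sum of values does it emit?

i=0 t=4 v=2: → [0,11); WM=−∞
i=1 t=4 v=3: → [0,11); WM=4
i=2 t=12 v=2: → [11,22); WM=4
i=3 t=4 v=8: → [0,11); WM=12; [0,11) fires=13
i=4 t=14 v=7: → [11,22); WM=12
i=5 t=22 v=9: → [22,33); WM=22; [11,22) fires=9
i=6 t=23 v=6: → [22,33); WM=22
i=7 t=23 v=6: → [22,33); WM=23
i=8 t=13 v=1: DROP (t<23-4); WM=23
i=9 t=20 v=1: → [11,22); WM=23
i=10 t=33 v=1: → [33,44); WM=23
i=11 t=20 v=9: → [11,22); WM=33; [22,33) fires=21
i=12 t=34 v=4: → [33,44); WM=33
i=13 t=36 v=5: → [33,44); WM=36
i=14 t=45 v=8: → [44,55); WM=36
i=15 t=50 v=5: → [44,55); WM=50; [33,44) fires=10
i=16 t=51 v=4: → [44,55); WM=50
i=17 t=53 v=5: → [44,55); WM=53
i=18 t=37 v=5: DROP (t<53-4); WM=53
i=19 t=53 v=7: → [44,55); WM=53
i=20 t=52 v=8: → [44,55); WM=53

9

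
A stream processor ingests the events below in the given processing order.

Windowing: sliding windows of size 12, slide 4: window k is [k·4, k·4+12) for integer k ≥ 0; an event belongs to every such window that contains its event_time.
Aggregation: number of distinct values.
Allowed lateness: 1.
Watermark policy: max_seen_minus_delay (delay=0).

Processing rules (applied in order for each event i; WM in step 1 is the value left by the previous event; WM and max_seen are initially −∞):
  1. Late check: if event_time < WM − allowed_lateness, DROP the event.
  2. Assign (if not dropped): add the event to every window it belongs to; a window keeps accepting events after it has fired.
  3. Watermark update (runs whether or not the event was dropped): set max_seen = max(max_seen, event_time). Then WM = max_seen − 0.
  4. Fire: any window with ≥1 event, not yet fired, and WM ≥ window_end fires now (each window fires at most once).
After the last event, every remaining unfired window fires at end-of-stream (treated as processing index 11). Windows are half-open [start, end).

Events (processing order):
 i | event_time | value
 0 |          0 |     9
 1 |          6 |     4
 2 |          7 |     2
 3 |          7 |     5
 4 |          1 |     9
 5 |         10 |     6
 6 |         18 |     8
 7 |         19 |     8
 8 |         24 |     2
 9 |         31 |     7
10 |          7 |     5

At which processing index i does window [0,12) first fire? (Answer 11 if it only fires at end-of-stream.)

i=0 t=0 v=9: → [0,12); WM=0
i=1 t=6 v=4: → [4,16),[0,12); WM=6
i=2 t=7 v=2: → [4,16),[0,12); WM=7
i=3 t=7 v=5: → [4,16),[0,12); WM=7
i=4 t=1 v=9: DROP (t<7-1); WM=7
i=5 t=10 v=6: → [8,20),[4,16),[0,12); WM=10
i=6 t=18 v=8: → [16,28),[12,24),[8,20); WM=18; [0,12) fires=5 [4,16) fires=4
i=7 t=19 v=8: → [16,28),[12,24),[8,20); WM=19
i=8 t=24 v=2: → [24,36),[20,32),[16,28); WM=24; [8,20) fires=2 [12,24) fires=1
i=9 t=31 v=7: → [28,40),[24,36),[20,32); WM=31; [16,28) fires=2
i=10 t=7 v=5: DROP (t<31-1); WM=31

6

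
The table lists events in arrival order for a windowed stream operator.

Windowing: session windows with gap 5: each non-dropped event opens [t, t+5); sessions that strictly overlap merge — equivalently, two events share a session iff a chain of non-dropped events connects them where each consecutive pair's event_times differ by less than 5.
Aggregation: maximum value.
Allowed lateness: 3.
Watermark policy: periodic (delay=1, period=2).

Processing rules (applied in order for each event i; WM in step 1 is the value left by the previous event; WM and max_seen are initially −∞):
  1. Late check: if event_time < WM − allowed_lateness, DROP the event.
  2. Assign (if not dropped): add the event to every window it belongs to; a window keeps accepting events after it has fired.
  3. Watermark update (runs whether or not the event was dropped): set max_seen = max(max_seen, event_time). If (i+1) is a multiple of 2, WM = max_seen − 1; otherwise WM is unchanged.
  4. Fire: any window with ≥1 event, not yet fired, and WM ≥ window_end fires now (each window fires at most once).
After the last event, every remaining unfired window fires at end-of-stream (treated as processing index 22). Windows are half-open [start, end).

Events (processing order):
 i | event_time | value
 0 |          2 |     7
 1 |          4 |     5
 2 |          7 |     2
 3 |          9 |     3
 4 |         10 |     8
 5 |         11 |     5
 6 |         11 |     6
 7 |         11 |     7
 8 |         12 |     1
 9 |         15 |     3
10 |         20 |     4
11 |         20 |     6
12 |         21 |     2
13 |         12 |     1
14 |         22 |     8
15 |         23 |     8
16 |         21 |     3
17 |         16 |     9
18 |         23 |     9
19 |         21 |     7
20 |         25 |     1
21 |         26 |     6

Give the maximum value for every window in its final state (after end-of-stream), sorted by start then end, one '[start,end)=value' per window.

i=0 t=2 v=7: → [2,7); WM=−∞
i=1 t=4 v=5: → [2,9); WM=3
i=2 t=7 v=2: → [2,12); WM=3
i=3 t=9 v=3: → [2,14); WM=8
i=4 t=10 v=8: → [2,15); WM=8
i=5 t=11 v=5: → [2,16); WM=10
i=6 t=11 v=6: → [2,16); WM=10
i=7 t=11 v=7: → [2,16); WM=10
i=8 t=12 v=1: → [2,17); WM=10
i=9 t=15 v=3: → [2,20); WM=14
i=10 t=20 v=4: → [20,25); WM=14
i=11 t=20 v=6: → [20,25); WM=19
i=12 t=21 v=2: → [20,26); WM=19
i=13 t=12 v=1: DROP (t<19-3); WM=20
i=14 t=22 v=8: → [20,27); WM=20
i=15 t=23 v=8: → [20,28); WM=22
i=16 t=21 v=3: → [20,28); WM=22
i=17 t=16 v=9: DROP (t<22-3); WM=22
i=18 t=23 v=9: → [20,28); WM=22
i=19 t=21 v=7: → [20,28); WM=22
i=20 t=25 v=1: → [20,30); WM=22
i=21 t=26 v=6: → [20,31); WM=25

[2,20)=8 [20,31)=9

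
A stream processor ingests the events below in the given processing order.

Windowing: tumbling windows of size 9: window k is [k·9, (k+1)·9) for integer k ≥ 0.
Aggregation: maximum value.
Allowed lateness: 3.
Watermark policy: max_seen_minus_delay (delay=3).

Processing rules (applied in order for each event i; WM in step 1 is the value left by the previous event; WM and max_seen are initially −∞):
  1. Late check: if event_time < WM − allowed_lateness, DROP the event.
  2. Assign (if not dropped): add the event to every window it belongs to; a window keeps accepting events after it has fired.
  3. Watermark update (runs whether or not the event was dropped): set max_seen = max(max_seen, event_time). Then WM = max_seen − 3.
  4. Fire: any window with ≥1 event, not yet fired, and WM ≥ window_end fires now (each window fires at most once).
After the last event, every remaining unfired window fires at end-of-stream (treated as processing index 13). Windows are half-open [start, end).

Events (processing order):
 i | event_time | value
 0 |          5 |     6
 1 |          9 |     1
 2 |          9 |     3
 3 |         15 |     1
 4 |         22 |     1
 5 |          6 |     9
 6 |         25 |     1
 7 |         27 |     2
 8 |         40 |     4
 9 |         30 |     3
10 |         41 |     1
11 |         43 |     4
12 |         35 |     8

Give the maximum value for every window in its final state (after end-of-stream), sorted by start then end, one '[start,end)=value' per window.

i=0 t=5 v=6: → [0,9); WM=2
i=1 t=9 v=1: → [9,18); WM=6
i=2 t=9 v=3: → [9,18); WM=6
i=3 t=15 v=1: → [9,18); WM=12; [0,9) fires=6
i=4 t=22 v=1: → [18,27); WM=19; [9,18) fires=3
i=5 t=6 v=9: DROP (t<19-3); WM=19
i=6 t=25 v=1: → [18,27); WM=22
i=7 t=27 v=2: → [27,36); WM=24
i=8 t=40 v=4: → [36,45); WM=37; [18,27) fires=1 [27,36) fires=2
i=9 t=30 v=3: DROP (t<37-3); WM=37
i=10 t=41 v=1: → [36,45); WM=38
i=11 t=43 v=4: → [36,45); WM=40
i=12 t=35 v=8: DROP (t<40-3); WM=40

[0,9)=6 [9,18)=3 [18,27)=1 [27,36)=2 [36,45)=4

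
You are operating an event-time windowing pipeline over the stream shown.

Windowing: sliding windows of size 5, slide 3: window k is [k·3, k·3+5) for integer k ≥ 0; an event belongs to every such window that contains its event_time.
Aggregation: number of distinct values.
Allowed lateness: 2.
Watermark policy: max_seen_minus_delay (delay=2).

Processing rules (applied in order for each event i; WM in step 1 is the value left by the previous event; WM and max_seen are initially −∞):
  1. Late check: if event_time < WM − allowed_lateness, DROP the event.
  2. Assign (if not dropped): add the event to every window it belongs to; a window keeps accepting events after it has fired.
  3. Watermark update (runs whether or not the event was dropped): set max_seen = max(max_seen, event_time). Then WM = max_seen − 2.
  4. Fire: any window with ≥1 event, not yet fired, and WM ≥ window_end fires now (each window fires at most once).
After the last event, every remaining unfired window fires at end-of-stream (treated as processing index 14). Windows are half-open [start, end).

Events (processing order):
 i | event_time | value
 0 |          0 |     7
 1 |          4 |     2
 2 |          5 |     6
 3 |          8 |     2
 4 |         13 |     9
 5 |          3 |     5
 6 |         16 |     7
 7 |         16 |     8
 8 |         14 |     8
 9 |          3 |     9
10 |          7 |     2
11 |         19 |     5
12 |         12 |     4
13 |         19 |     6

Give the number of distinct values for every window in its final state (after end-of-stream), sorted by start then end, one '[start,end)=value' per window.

[0,5)=2 [3,8)=2 [6,11)=1 [9,14)=1 [12,17)=3 [15,20)=4 [18,23)=2

i=0 t=0 v=7: → [0,5); WM=-2
i=1 t=4 v=2: → [3,8),[0,5); WM=2
i=2 t=5 v=6: → [3,8); WM=3
i=3 t=8 v=2: → [6,11); WM=6; [0,5) fires=2
i=4 t=13 v=9: → [12,17),[9,14); WM=11; [3,8) fires=2 [6,11) fires=1
i=5 t=3 v=5: DROP (t<11-2); WM=11
i=6 t=16 v=7: → [15,20),[12,17); WM=14; [9,14) fires=1
i=7 t=16 v=8: → [15,20),[12,17); WM=14
i=8 t=14 v=8: → [12,17); WM=14
i=9 t=3 v=9: DROP (t<14-2); WM=14
i=10 t=7 v=2: DROP (t<14-2); WM=14
i=11 t=19 v=5: → [18,23),[15,20); WM=17; [12,17) fires=3
i=12 t=12 v=4: DROP (t<17-2); WM=17
i=13 t=19 v=6: → [18,23),[15,20); WM=17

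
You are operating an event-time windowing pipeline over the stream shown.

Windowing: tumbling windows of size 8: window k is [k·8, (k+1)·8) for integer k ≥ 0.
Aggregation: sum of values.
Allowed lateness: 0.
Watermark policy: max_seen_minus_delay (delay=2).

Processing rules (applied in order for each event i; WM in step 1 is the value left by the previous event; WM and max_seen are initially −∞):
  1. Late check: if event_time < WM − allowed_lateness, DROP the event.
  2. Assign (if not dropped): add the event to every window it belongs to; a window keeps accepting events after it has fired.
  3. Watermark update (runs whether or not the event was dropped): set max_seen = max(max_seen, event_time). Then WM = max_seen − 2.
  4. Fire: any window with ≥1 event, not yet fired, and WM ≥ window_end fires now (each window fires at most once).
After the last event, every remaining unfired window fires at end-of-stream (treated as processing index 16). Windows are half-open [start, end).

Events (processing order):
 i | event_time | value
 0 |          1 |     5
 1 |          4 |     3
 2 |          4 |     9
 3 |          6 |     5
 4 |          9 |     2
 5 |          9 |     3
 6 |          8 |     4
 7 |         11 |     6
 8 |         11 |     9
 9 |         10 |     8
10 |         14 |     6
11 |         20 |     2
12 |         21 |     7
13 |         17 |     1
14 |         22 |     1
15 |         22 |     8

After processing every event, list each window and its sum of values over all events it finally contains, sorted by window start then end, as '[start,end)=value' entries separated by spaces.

i=0 t=1 v=5: → [0,8); WM=-1
i=1 t=4 v=3: → [0,8); WM=2
i=2 t=4 v=9: → [0,8); WM=2
i=3 t=6 v=5: → [0,8); WM=4
i=4 t=9 v=2: → [8,16); WM=7
i=5 t=9 v=3: → [8,16); WM=7
i=6 t=8 v=4: → [8,16); WM=7
i=7 t=11 v=6: → [8,16); WM=9; [0,8) fires=22
i=8 t=11 v=9: → [8,16); WM=9
i=9 t=10 v=8: → [8,16); WM=9
i=10 t=14 v=6: → [8,16); WM=12
i=11 t=20 v=2: → [16,24); WM=18; [8,16) fires=38
i=12 t=21 v=7: → [16,24); WM=19
i=13 t=17 v=1: DROP (t<19-0); WM=19
i=14 t=22 v=1: → [16,24); WM=20
i=15 t=22 v=8: → [16,24); WM=20

[0,8)=22 [8,16)=38 [16,24)=18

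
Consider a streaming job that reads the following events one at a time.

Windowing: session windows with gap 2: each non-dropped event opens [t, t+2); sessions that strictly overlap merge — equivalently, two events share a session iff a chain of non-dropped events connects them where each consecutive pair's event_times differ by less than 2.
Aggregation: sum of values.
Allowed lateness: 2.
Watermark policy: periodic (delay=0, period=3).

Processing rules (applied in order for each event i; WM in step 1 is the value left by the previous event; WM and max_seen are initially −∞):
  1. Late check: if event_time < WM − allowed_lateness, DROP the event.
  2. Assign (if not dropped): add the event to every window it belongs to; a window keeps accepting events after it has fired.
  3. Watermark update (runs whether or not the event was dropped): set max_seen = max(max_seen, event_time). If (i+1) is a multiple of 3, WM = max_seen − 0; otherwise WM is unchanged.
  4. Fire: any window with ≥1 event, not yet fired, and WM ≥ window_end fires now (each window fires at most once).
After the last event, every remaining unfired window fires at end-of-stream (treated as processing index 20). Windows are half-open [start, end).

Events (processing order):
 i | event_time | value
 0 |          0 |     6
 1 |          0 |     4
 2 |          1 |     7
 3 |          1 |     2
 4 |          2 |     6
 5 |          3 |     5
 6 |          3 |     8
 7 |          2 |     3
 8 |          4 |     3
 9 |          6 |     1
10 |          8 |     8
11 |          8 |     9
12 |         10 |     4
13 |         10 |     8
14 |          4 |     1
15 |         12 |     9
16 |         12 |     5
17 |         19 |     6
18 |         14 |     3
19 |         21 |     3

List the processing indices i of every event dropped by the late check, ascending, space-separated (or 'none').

14 18

i=0 t=0 v=6: → [0,2); WM=−∞
i=1 t=0 v=4: → [0,2); WM=−∞
i=2 t=1 v=7: → [0,3); WM=1
i=3 t=1 v=2: → [0,3); WM=1
i=4 t=2 v=6: → [0,4); WM=1
i=5 t=3 v=5: → [0,5); WM=3
i=6 t=3 v=8: → [0,5); WM=3
i=7 t=2 v=3: → [0,5); WM=3
i=8 t=4 v=3: → [0,6); WM=4
i=9 t=6 v=1: → [6,8); WM=4
i=10 t=8 v=8: → [8,10); WM=4
i=11 t=8 v=9: → [8,10); WM=8
i=12 t=10 v=4: → [10,12); WM=8
i=13 t=10 v=8: → [10,12); WM=8
i=14 t=4 v=1: DROP (t<8-2); WM=10
i=15 t=12 v=9: → [12,14); WM=10
i=16 t=12 v=5: → [12,14); WM=10
i=17 t=19 v=6: → [19,21); WM=19
i=18 t=14 v=3: DROP (t<19-2); WM=19
i=19 t=21 v=3: → [21,23); WM=19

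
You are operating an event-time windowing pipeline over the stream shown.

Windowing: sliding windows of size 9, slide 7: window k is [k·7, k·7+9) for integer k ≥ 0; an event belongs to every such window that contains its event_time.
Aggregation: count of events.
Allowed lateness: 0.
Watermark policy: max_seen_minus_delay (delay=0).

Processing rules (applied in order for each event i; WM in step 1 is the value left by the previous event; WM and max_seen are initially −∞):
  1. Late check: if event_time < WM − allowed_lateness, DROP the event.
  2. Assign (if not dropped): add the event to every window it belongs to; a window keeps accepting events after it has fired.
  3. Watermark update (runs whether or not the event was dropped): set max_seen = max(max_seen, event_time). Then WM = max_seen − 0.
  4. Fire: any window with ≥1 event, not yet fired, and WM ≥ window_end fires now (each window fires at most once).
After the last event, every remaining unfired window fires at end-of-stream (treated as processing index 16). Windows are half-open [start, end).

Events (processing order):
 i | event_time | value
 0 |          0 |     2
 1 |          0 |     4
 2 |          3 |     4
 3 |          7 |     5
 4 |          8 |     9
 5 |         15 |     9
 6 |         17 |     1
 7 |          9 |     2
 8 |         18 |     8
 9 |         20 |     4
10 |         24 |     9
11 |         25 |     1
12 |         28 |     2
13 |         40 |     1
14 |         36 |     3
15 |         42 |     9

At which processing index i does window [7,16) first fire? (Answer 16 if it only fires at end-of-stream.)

6

i=0 t=0 v=2: → [0,9); WM=0
i=1 t=0 v=4: → [0,9); WM=0
i=2 t=3 v=4: → [0,9); WM=3
i=3 t=7 v=5: → [7,16),[0,9); WM=7
i=4 t=8 v=9: → [7,16),[0,9); WM=8
i=5 t=15 v=9: → [14,23),[7,16); WM=15; [0,9) fires=5
i=6 t=17 v=1: → [14,23); WM=17; [7,16) fires=3
i=7 t=9 v=2: DROP (t<17-0); WM=17
i=8 t=18 v=8: → [14,23); WM=18
i=9 t=20 v=4: → [14,23); WM=20
i=10 t=24 v=9: → [21,30); WM=24; [14,23) fires=4
i=11 t=25 v=1: → [21,30); WM=25
i=12 t=28 v=2: → [28,37),[21,30); WM=28
i=13 t=40 v=1: → [35,44); WM=40; [21,30) fires=3 [28,37) fires=1
i=14 t=36 v=3: DROP (t<40-0); WM=40
i=15 t=42 v=9: → [42,51),[35,44); WM=42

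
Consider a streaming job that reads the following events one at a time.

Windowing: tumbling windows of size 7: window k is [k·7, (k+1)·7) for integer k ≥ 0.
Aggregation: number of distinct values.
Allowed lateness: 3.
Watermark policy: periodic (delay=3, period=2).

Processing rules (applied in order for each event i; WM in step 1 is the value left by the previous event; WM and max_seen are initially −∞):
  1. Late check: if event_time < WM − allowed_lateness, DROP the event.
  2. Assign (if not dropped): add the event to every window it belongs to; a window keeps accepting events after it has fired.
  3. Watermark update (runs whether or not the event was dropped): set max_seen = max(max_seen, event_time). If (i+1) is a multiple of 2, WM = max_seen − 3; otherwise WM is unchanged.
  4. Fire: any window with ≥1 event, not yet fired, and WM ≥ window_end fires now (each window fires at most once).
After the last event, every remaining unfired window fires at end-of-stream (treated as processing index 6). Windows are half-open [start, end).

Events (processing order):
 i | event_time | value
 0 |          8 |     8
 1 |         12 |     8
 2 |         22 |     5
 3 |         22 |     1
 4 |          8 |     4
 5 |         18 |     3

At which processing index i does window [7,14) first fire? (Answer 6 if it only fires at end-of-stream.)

i=0 t=8 v=8: → [7,14); WM=−∞
i=1 t=12 v=8: → [7,14); WM=9
i=2 t=22 v=5: → [21,28); WM=9
i=3 t=22 v=1: → [21,28); WM=19; [7,14) fires=1
i=4 t=8 v=4: DROP (t<19-3); WM=19
i=5 t=18 v=3: → [14,21); WM=19

3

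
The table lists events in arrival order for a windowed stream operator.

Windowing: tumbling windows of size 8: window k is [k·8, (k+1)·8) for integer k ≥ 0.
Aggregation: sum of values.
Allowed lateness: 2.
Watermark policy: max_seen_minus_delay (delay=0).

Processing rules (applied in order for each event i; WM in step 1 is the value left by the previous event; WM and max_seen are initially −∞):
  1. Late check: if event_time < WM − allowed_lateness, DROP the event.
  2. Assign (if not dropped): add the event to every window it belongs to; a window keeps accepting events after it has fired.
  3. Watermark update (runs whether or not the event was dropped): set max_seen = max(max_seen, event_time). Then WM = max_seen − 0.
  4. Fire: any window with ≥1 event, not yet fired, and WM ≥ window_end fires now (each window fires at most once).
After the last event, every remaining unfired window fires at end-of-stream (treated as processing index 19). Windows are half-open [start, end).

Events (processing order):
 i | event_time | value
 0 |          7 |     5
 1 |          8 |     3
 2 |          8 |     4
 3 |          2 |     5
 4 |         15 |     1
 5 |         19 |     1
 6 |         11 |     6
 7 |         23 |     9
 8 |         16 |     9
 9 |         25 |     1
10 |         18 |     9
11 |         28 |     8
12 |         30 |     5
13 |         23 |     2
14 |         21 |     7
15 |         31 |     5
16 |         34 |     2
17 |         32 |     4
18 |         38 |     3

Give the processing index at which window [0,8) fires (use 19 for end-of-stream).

i=0 t=7 v=5: → [0,8); WM=7
i=1 t=8 v=3: → [8,16); WM=8; [0,8) fires=5
i=2 t=8 v=4: → [8,16); WM=8
i=3 t=2 v=5: DROP (t<8-2); WM=8
i=4 t=15 v=1: → [8,16); WM=15
i=5 t=19 v=1: → [16,24); WM=19; [8,16) fires=8
i=6 t=11 v=6: DROP (t<19-2); WM=19
i=7 t=23 v=9: → [16,24); WM=23
i=8 t=16 v=9: DROP (t<23-2); WM=23
i=9 t=25 v=1: → [24,32); WM=25; [16,24) fires=10
i=10 t=18 v=9: DROP (t<25-2); WM=25
i=11 t=28 v=8: → [24,32); WM=28
i=12 t=30 v=5: → [24,32); WM=30
i=13 t=23 v=2: DROP (t<30-2); WM=30
i=14 t=21 v=7: DROP (t<30-2); WM=30
i=15 t=31 v=5: → [24,32); WM=31
i=16 t=34 v=2: → [32,40); WM=34; [24,32) fires=19
i=17 t=32 v=4: → [32,40); WM=34
i=18 t=38 v=3: → [32,40); WM=38

1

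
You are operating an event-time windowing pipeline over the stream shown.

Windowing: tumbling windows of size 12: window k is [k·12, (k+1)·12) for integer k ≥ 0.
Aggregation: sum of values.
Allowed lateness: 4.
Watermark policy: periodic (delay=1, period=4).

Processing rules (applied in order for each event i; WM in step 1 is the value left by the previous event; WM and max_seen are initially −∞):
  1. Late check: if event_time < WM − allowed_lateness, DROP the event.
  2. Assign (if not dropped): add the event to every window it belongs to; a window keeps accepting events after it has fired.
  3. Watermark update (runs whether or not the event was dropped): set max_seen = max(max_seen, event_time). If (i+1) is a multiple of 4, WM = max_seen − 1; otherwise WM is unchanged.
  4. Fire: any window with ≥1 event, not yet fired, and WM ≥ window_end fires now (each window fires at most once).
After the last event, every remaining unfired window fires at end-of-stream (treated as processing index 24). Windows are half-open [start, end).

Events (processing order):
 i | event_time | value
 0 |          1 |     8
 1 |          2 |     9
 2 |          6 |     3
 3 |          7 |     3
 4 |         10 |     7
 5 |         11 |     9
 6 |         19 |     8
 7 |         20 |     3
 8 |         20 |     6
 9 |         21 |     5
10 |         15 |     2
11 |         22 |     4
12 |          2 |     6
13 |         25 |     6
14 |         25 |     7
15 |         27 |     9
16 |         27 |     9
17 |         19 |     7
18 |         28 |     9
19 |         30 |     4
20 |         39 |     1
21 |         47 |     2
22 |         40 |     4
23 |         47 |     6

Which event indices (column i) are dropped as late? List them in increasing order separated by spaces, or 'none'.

12 17

i=0 t=1 v=8: → [0,12); WM=−∞
i=1 t=2 v=9: → [0,12); WM=−∞
i=2 t=6 v=3: → [0,12); WM=−∞
i=3 t=7 v=3: → [0,12); WM=6
i=4 t=10 v=7: → [0,12); WM=6
i=5 t=11 v=9: → [0,12); WM=6
i=6 t=19 v=8: → [12,24); WM=6
i=7 t=20 v=3: → [12,24); WM=19; [0,12) fires=39
i=8 t=20 v=6: → [12,24); WM=19
i=9 t=21 v=5: → [12,24); WM=19
i=10 t=15 v=2: → [12,24); WM=19
i=11 t=22 v=4: → [12,24); WM=21
i=12 t=2 v=6: DROP (t<21-4); WM=21
i=13 t=25 v=6: → [24,36); WM=21
i=14 t=25 v=7: → [24,36); WM=21
i=15 t=27 v=9: → [24,36); WM=26; [12,24) fires=28
i=16 t=27 v=9: → [24,36); WM=26
i=17 t=19 v=7: DROP (t<26-4); WM=26
i=18 t=28 v=9: → [24,36); WM=26
i=19 t=30 v=4: → [24,36); WM=29
i=20 t=39 v=1: → [36,48); WM=29
i=21 t=47 v=2: → [36,48); WM=29
i=22 t=40 v=4: → [36,48); WM=29
i=23 t=47 v=6: → [36,48); WM=46; [24,36) fires=44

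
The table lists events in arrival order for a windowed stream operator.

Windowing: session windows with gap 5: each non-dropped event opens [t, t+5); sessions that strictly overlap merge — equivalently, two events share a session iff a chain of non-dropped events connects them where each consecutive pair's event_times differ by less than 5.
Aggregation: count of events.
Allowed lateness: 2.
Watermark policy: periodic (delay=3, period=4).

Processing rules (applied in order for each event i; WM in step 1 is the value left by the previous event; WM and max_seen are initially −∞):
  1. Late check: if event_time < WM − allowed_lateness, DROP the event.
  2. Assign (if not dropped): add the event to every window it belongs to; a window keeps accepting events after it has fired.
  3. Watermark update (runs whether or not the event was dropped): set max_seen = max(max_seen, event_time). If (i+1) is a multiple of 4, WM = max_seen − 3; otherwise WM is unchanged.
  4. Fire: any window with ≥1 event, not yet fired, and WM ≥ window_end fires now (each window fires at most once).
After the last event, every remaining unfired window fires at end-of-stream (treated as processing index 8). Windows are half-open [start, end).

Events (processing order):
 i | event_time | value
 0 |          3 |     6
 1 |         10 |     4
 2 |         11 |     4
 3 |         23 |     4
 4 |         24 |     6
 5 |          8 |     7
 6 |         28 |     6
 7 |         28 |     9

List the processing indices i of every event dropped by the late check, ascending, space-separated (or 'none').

5

i=0 t=3 v=6: → [3,8); WM=−∞
i=1 t=10 v=4: → [10,15); WM=−∞
i=2 t=11 v=4: → [10,16); WM=−∞
i=3 t=23 v=4: → [23,28); WM=20
i=4 t=24 v=6: → [23,29); WM=20
i=5 t=8 v=7: DROP (t<20-2); WM=20
i=6 t=28 v=6: → [23,33); WM=20
i=7 t=28 v=9: → [23,33); WM=25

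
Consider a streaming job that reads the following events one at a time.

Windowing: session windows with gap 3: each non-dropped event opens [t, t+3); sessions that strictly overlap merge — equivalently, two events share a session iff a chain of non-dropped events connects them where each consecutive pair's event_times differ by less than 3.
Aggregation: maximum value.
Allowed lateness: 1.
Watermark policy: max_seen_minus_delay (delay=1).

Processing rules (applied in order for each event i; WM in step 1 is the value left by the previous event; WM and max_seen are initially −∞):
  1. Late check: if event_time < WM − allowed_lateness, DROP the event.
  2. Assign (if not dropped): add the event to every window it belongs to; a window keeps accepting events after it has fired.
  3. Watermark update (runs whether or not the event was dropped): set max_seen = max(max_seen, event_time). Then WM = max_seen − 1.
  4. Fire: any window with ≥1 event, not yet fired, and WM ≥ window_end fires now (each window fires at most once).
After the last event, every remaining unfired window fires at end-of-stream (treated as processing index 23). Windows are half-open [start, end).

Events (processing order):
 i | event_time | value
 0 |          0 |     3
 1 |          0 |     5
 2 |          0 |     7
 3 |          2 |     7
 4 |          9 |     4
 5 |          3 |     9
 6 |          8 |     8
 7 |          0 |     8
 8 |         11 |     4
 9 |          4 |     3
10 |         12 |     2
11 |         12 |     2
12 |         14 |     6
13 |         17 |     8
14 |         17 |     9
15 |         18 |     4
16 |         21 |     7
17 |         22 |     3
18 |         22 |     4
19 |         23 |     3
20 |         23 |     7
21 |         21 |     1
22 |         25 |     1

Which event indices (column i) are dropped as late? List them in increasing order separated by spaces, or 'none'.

i=0 t=0 v=3: → [0,3); WM=-1
i=1 t=0 v=5: → [0,3); WM=-1
i=2 t=0 v=7: → [0,3); WM=-1
i=3 t=2 v=7: → [0,5); WM=1
i=4 t=9 v=4: → [9,12); WM=8
i=5 t=3 v=9: DROP (t<8-1); WM=8
i=6 t=8 v=8: → [8,12); WM=8
i=7 t=0 v=8: DROP (t<8-1); WM=8
i=8 t=11 v=4: → [8,14); WM=10
i=9 t=4 v=3: DROP (t<10-1); WM=10
i=10 t=12 v=2: → [8,15); WM=11
i=11 t=12 v=2: → [8,15); WM=11
i=12 t=14 v=6: → [8,17); WM=13
i=13 t=17 v=8: → [17,20); WM=16
i=14 t=17 v=9: → [17,20); WM=16
i=15 t=18 v=4: → [17,21); WM=17
i=16 t=21 v=7: → [21,24); WM=20
i=17 t=22 v=3: → [21,25); WM=21
i=18 t=22 v=4: → [21,25); WM=21
i=19 t=23 v=3: → [21,26); WM=22
i=20 t=23 v=7: → [21,26); WM=22
i=21 t=21 v=1: → [21,26); WM=22
i=22 t=25 v=1: → [21,28); WM=24

5 7 9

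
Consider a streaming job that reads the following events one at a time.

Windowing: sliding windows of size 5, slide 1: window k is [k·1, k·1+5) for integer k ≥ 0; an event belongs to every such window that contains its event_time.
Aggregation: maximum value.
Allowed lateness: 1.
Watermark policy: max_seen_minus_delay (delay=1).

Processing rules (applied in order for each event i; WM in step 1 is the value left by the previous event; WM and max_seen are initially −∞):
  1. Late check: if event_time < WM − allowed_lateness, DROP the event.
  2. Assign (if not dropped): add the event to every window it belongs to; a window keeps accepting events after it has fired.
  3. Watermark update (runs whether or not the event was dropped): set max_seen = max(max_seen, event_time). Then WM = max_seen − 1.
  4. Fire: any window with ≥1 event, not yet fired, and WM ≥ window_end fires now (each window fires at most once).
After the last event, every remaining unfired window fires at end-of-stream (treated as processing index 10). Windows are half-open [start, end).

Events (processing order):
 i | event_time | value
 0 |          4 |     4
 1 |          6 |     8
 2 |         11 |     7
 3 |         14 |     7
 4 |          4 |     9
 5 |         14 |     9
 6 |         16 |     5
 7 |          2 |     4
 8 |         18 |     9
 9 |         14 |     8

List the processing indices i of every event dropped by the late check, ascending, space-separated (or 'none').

i=0 t=4 v=4: → [4,9),[3,8),[2,7),[1,6),[0,5); WM=3
i=1 t=6 v=8: → [6,11),[5,10),[4,9),[3,8),[2,7); WM=5; [0,5) fires=4
i=2 t=11 v=7: → [11,16),[10,15),[9,14),[8,13),[7,12); WM=10; [1,6) fires=4 [2,7) fires=8 [3,8) fires=8 [4,9) fires=8 [5,10) fires=8
i=3 t=14 v=7: → [14,19),[13,18),[12,17),[11,16),[10,15); WM=13; [6,11) fires=8 [7,12) fires=7 [8,13) fires=7
i=4 t=4 v=9: DROP (t<13-1); WM=13
i=5 t=14 v=9: → [14,19),[13,18),[12,17),[11,16),[10,15); WM=13
i=6 t=16 v=5: → [16,21),[15,20),[14,19),[13,18),[12,17); WM=15; [9,14) fires=7 [10,15) fires=9
i=7 t=2 v=4: DROP (t<15-1); WM=15
i=8 t=18 v=9: → [18,23),[17,22),[16,21),[15,20),[14,19); WM=17; [11,16) fires=9 [12,17) fires=9
i=9 t=14 v=8: DROP (t<17-1); WM=17

4 7 9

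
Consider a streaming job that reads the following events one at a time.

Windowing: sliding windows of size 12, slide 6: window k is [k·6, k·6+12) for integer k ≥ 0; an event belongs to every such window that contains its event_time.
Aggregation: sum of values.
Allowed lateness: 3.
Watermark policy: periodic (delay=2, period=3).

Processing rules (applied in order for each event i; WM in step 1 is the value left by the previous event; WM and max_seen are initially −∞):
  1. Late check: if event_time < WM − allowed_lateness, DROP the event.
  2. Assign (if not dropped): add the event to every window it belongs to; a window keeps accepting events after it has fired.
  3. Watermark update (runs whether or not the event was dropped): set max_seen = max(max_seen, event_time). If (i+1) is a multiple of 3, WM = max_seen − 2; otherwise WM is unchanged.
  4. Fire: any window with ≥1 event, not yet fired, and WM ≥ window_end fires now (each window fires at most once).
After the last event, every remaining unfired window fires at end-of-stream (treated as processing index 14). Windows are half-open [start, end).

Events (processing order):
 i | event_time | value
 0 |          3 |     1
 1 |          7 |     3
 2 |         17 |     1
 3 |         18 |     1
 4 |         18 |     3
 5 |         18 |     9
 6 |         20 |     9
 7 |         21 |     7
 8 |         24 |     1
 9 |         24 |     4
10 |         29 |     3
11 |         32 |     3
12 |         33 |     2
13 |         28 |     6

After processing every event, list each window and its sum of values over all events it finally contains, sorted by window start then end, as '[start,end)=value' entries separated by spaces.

i=0 t=3 v=1: → [0,12); WM=−∞
i=1 t=7 v=3: → [6,18),[0,12); WM=−∞
i=2 t=17 v=1: → [12,24),[6,18); WM=15; [0,12) fires=4
i=3 t=18 v=1: → [18,30),[12,24); WM=15
i=4 t=18 v=3: → [18,30),[12,24); WM=15
i=5 t=18 v=9: → [18,30),[12,24); WM=16
i=6 t=20 v=9: → [18,30),[12,24); WM=16
i=7 t=21 v=7: → [18,30),[12,24); WM=16
i=8 t=24 v=1: → [24,36),[18,30); WM=22; [6,18) fires=4
i=9 t=24 v=4: → [24,36),[18,30); WM=22
i=10 t=29 v=3: → [24,36),[18,30); WM=22
i=11 t=32 v=3: → [30,42),[24,36); WM=30; [12,24) fires=30 [18,30) fires=37
i=12 t=33 v=2: → [30,42),[24,36); WM=30
i=13 t=28 v=6: → [24,36),[18,30); WM=30

[0,12)=4 [6,18)=4 [12,24)=30 [18,30)=43 [24,36)=19 [30,42)=5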